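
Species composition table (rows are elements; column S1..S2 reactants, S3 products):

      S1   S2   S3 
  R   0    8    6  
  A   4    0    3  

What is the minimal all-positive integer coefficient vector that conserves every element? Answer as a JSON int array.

Coefficients: [3, 3, 4]

R: 3·0+3·8 = 24 | 4·6 = 24
A: 3·4+3·0 = 12 | 4·3 = 12
gcd(3,3,4) = 1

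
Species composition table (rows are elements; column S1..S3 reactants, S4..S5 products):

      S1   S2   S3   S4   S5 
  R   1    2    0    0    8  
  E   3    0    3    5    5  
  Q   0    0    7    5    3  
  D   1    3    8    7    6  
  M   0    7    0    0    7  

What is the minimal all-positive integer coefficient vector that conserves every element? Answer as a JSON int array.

R: 6·1+1·2+4·0 = 8 | 5·0+1·8 = 8
E: 6·3+1·0+4·3 = 30 | 5·5+1·5 = 30
Q: 6·0+1·0+4·7 = 28 | 5·5+1·3 = 28
D: 6·1+1·3+4·8 = 41 | 5·7+1·6 = 41
M: 6·0+1·7+4·0 = 7 | 5·0+1·7 = 7
gcd(6,1,4,5,1) = 1

Coefficients: [6, 1, 4, 5, 1]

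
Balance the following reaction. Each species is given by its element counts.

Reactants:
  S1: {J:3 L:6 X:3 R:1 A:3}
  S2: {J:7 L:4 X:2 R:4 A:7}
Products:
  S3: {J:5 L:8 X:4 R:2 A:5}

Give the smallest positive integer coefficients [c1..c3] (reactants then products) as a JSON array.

Coefficients: [6, 1, 5]

J: 6·3+1·7 = 25 | 5·5 = 25
L: 6·6+1·4 = 40 | 5·8 = 40
X: 6·3+1·2 = 20 | 5·4 = 20
R: 6·1+1·4 = 10 | 5·2 = 10
A: 6·3+1·7 = 25 | 5·5 = 25
gcd(6,1,5) = 1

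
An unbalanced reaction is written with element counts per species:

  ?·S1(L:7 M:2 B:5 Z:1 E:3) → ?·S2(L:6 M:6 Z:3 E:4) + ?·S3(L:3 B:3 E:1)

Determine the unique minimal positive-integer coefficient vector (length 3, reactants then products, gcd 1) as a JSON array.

L: 3·7 = 21 | 1·6+5·3 = 21
M: 3·2 = 6 | 1·6+5·0 = 6
B: 3·5 = 15 | 1·0+5·3 = 15
Z: 3·1 = 3 | 1·3+5·0 = 3
E: 3·3 = 9 | 1·4+5·1 = 9
gcd(3,1,5) = 1

Coefficients: [3, 1, 5]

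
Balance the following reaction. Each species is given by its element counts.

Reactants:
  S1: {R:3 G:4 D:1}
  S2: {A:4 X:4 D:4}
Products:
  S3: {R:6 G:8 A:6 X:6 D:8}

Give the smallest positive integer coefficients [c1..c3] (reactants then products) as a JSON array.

R: 4·3+3·0 = 12 | 2·6 = 12
G: 4·4+3·0 = 16 | 2·8 = 16
A: 4·0+3·4 = 12 | 2·6 = 12
X: 4·0+3·4 = 12 | 2·6 = 12
D: 4·1+3·4 = 16 | 2·8 = 16
gcd(4,3,2) = 1

Coefficients: [4, 3, 2]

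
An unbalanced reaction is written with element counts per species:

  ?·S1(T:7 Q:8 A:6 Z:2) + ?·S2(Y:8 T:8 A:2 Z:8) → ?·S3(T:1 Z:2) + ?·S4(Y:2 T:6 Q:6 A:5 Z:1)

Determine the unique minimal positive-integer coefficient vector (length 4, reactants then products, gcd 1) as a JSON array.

Coefficients: [3, 1, 5, 4]

Y: 3·0+1·8 = 8 | 5·0+4·2 = 8
T: 3·7+1·8 = 29 | 5·1+4·6 = 29
Q: 3·8+1·0 = 24 | 5·0+4·6 = 24
A: 3·6+1·2 = 20 | 5·0+4·5 = 20
Z: 3·2+1·8 = 14 | 5·2+4·1 = 14
gcd(3,1,5,4) = 1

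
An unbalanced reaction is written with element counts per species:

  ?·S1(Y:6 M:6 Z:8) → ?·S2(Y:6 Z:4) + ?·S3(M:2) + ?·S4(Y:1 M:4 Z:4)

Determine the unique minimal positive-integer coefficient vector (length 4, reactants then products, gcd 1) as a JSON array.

Coefficients: [5, 4, 3, 6]

Y: 5·6 = 30 | 4·6+3·0+6·1 = 30
M: 5·6 = 30 | 4·0+3·2+6·4 = 30
Z: 5·8 = 40 | 4·4+3·0+6·4 = 40
gcd(5,4,3,6) = 1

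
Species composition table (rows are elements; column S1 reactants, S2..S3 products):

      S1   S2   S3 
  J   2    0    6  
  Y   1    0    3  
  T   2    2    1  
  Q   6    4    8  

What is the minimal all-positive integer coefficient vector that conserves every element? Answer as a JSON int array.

Coefficients: [6, 5, 2]

J: 6·2 = 12 | 5·0+2·6 = 12
Y: 6·1 = 6 | 5·0+2·3 = 6
T: 6·2 = 12 | 5·2+2·1 = 12
Q: 6·6 = 36 | 5·4+2·8 = 36
gcd(6,5,2) = 1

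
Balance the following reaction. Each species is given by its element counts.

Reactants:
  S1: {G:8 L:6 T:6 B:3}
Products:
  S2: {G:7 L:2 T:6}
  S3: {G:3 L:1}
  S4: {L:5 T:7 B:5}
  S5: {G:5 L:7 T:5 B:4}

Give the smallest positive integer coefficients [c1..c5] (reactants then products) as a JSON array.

G: 3·8 = 24 | 1·7+4·3+1·0+1·5 = 24
L: 3·6 = 18 | 1·2+4·1+1·5+1·7 = 18
T: 3·6 = 18 | 1·6+4·0+1·7+1·5 = 18
B: 3·3 = 9 | 1·0+4·0+1·5+1·4 = 9
gcd(3,1,4,1,1) = 1

Coefficients: [3, 1, 4, 1, 1]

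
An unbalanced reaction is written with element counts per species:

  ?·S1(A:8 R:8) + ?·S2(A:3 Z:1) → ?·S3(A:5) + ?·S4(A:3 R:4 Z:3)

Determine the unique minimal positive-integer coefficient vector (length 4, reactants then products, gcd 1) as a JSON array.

A: 1·8+6·3 = 26 | 4·5+2·3 = 26
R: 1·8+6·0 = 8 | 4·0+2·4 = 8
Z: 1·0+6·1 = 6 | 4·0+2·3 = 6
gcd(1,6,4,2) = 1

Coefficients: [1, 6, 4, 2]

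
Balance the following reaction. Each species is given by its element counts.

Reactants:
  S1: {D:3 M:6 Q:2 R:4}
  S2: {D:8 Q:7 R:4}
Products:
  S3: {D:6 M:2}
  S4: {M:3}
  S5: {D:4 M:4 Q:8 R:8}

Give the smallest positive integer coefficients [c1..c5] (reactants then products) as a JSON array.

Coefficients: [6, 4, 5, 2, 5]

D: 6·3+4·8 = 50 | 5·6+2·0+5·4 = 50
M: 6·6+4·0 = 36 | 5·2+2·3+5·4 = 36
Q: 6·2+4·7 = 40 | 5·0+2·0+5·8 = 40
R: 6·4+4·4 = 40 | 5·0+2·0+5·8 = 40
gcd(6,4,5,2,5) = 1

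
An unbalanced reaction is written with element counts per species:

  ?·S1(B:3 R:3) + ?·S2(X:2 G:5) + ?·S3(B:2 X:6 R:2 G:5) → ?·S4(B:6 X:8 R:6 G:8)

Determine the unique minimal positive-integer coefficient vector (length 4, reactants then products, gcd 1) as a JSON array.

B: 6·3+2·0+6·2 = 30 | 5·6 = 30
X: 6·0+2·2+6·6 = 40 | 5·8 = 40
R: 6·3+2·0+6·2 = 30 | 5·6 = 30
G: 6·0+2·5+6·5 = 40 | 5·8 = 40
gcd(6,2,6,5) = 1

Coefficients: [6, 2, 6, 5]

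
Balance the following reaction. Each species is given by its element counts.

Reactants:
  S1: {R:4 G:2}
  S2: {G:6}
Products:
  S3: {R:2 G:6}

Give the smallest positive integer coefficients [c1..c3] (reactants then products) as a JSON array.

R: 3·4+5·0 = 12 | 6·2 = 12
G: 3·2+5·6 = 36 | 6·6 = 36
gcd(3,5,6) = 1

Coefficients: [3, 5, 6]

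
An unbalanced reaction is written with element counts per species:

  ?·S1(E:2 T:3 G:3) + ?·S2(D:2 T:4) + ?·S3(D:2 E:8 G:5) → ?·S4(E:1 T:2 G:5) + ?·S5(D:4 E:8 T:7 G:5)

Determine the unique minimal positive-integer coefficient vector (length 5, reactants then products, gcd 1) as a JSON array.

D: 5·0+6·2+4·2 = 20 | 2·0+5·4 = 20
E: 5·2+6·0+4·8 = 42 | 2·1+5·8 = 42
T: 5·3+6·4+4·0 = 39 | 2·2+5·7 = 39
G: 5·3+6·0+4·5 = 35 | 2·5+5·5 = 35
gcd(5,6,4,2,5) = 1

Coefficients: [5, 6, 4, 2, 5]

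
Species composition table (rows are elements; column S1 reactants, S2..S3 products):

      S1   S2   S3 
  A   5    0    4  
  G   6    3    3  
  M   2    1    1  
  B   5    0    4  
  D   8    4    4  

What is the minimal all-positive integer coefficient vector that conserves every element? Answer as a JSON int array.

A: 4·5 = 20 | 3·0+5·4 = 20
G: 4·6 = 24 | 3·3+5·3 = 24
M: 4·2 = 8 | 3·1+5·1 = 8
B: 4·5 = 20 | 3·0+5·4 = 20
D: 4·8 = 32 | 3·4+5·4 = 32
gcd(4,3,5) = 1

Coefficients: [4, 3, 5]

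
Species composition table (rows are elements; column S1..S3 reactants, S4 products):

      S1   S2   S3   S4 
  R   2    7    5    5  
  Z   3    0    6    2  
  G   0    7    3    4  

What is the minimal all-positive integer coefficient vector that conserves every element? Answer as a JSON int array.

Coefficients: [2, 3, 1, 6]

R: 2·2+3·7+1·5 = 30 | 6·5 = 30
Z: 2·3+3·0+1·6 = 12 | 6·2 = 12
G: 2·0+3·7+1·3 = 24 | 6·4 = 24
gcd(2,3,1,6) = 1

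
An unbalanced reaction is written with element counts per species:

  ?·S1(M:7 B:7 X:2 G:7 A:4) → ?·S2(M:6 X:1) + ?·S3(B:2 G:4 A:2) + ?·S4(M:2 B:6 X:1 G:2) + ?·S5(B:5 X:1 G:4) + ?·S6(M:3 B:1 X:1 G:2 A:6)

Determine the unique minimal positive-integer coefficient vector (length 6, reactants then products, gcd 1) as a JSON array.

M: 6·7 = 42 | 5·6+6·0+3·2+2·0+2·3 = 42
B: 6·7 = 42 | 5·0+6·2+3·6+2·5+2·1 = 42
X: 6·2 = 12 | 5·1+6·0+3·1+2·1+2·1 = 12
G: 6·7 = 42 | 5·0+6·4+3·2+2·4+2·2 = 42
A: 6·4 = 24 | 5·0+6·2+3·0+2·0+2·6 = 24
gcd(6,5,6,3,2,2) = 1

Coefficients: [6, 5, 6, 3, 2, 2]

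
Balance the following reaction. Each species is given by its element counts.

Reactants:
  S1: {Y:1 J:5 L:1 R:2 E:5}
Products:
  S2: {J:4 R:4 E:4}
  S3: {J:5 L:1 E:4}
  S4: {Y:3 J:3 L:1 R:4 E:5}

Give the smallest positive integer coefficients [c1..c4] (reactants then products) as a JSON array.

Coefficients: [6, 1, 4, 2]

Y: 6·1 = 6 | 1·0+4·0+2·3 = 6
J: 6·5 = 30 | 1·4+4·5+2·3 = 30
L: 6·1 = 6 | 1·0+4·1+2·1 = 6
R: 6·2 = 12 | 1·4+4·0+2·4 = 12
E: 6·5 = 30 | 1·4+4·4+2·5 = 30
gcd(6,1,4,2) = 1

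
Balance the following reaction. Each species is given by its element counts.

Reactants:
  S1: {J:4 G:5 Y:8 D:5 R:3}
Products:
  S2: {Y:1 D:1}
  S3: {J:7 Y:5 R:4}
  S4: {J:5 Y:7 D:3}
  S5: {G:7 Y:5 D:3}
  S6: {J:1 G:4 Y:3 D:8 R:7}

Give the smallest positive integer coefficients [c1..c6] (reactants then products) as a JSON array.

Coefficients: [5, 5, 2, 1, 3, 1]

J: 5·4 = 20 | 5·0+2·7+1·5+3·0+1·1 = 20
G: 5·5 = 25 | 5·0+2·0+1·0+3·7+1·4 = 25
Y: 5·8 = 40 | 5·1+2·5+1·7+3·5+1·3 = 40
D: 5·5 = 25 | 5·1+2·0+1·3+3·3+1·8 = 25
R: 5·3 = 15 | 5·0+2·4+1·0+3·0+1·7 = 15
gcd(5,5,2,1,3,1) = 1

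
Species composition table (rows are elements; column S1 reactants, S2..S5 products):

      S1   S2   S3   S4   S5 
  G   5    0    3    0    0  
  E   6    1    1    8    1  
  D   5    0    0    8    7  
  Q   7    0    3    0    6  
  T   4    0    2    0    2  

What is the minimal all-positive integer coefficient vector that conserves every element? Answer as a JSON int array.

Coefficients: [3, 4, 5, 1, 1]

G: 3·5 = 15 | 4·0+5·3+1·0+1·0 = 15
E: 3·6 = 18 | 4·1+5·1+1·8+1·1 = 18
D: 3·5 = 15 | 4·0+5·0+1·8+1·7 = 15
Q: 3·7 = 21 | 4·0+5·3+1·0+1·6 = 21
T: 3·4 = 12 | 4·0+5·2+1·0+1·2 = 12
gcd(3,4,5,1,1) = 1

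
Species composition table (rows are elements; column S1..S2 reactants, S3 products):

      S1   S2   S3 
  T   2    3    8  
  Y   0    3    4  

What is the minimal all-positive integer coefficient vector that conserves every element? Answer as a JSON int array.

T: 6·2+4·3 = 24 | 3·8 = 24
Y: 6·0+4·3 = 12 | 3·4 = 12
gcd(6,4,3) = 1

Coefficients: [6, 4, 3]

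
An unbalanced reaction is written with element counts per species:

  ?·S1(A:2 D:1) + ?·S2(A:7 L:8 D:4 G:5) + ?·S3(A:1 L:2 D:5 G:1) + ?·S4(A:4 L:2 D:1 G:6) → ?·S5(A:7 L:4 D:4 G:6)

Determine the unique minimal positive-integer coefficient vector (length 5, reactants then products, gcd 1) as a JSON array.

Coefficients: [4, 1, 1, 3, 4]

A: 4·2+1·7+1·1+3·4 = 28 | 4·7 = 28
L: 4·0+1·8+1·2+3·2 = 16 | 4·4 = 16
D: 4·1+1·4+1·5+3·1 = 16 | 4·4 = 16
G: 4·0+1·5+1·1+3·6 = 24 | 4·6 = 24
gcd(4,1,1,3,4) = 1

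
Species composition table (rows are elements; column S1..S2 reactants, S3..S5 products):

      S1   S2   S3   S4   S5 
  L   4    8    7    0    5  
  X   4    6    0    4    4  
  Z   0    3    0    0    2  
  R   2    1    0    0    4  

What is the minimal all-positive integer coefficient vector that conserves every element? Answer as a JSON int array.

Coefficients: [5, 2, 3, 5, 3]

L: 5·4+2·8 = 36 | 3·7+5·0+3·5 = 36
X: 5·4+2·6 = 32 | 3·0+5·4+3·4 = 32
Z: 5·0+2·3 = 6 | 3·0+5·0+3·2 = 6
R: 5·2+2·1 = 12 | 3·0+5·0+3·4 = 12
gcd(5,2,3,5,3) = 1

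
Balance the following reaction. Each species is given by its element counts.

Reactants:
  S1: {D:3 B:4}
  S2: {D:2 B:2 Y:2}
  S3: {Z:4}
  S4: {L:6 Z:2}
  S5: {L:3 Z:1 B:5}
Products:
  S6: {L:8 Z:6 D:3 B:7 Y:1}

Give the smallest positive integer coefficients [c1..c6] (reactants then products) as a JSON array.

L: 4·0+3·0+5·0+6·6+4·3 = 48 | 6·8 = 48
Z: 4·0+3·0+5·4+6·2+4·1 = 36 | 6·6 = 36
D: 4·3+3·2+5·0+6·0+4·0 = 18 | 6·3 = 18
B: 4·4+3·2+5·0+6·0+4·5 = 42 | 6·7 = 42
Y: 4·0+3·2+5·0+6·0+4·0 = 6 | 6·1 = 6
gcd(4,3,5,6,4,6) = 1

Coefficients: [4, 3, 5, 6, 4, 6]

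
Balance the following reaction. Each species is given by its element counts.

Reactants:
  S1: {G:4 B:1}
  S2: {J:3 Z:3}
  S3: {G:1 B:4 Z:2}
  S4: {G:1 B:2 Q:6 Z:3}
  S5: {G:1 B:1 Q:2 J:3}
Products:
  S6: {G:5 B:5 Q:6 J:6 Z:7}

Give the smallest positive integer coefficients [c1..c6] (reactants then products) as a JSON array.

G: 3·4+5·0+2·1+3·1+3·1 = 20 | 4·5 = 20
B: 3·1+5·0+2·4+3·2+3·1 = 20 | 4·5 = 20
Q: 3·0+5·0+2·0+3·6+3·2 = 24 | 4·6 = 24
J: 3·0+5·3+2·0+3·0+3·3 = 24 | 4·6 = 24
Z: 3·0+5·3+2·2+3·3+3·0 = 28 | 4·7 = 28
gcd(3,5,2,3,3,4) = 1

Coefficients: [3, 5, 2, 3, 3, 4]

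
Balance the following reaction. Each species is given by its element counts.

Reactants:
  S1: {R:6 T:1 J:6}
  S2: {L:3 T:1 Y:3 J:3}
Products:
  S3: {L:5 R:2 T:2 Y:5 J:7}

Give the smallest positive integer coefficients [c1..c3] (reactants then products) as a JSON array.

L: 1·0+5·3 = 15 | 3·5 = 15
R: 1·6+5·0 = 6 | 3·2 = 6
T: 1·1+5·1 = 6 | 3·2 = 6
Y: 1·0+5·3 = 15 | 3·5 = 15
J: 1·6+5·3 = 21 | 3·7 = 21
gcd(1,5,3) = 1

Coefficients: [1, 5, 3]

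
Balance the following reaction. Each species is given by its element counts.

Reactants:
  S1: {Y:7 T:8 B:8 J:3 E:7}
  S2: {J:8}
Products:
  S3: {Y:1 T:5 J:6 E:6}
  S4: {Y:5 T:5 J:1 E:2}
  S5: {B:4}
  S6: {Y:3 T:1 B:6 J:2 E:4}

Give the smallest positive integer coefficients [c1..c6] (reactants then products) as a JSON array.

Y: 4·7+1·0 = 28 | 2·1+4·5+5·0+2·3 = 28
T: 4·8+1·0 = 32 | 2·5+4·5+5·0+2·1 = 32
B: 4·8+1·0 = 32 | 2·0+4·0+5·4+2·6 = 32
J: 4·3+1·8 = 20 | 2·6+4·1+5·0+2·2 = 20
E: 4·7+1·0 = 28 | 2·6+4·2+5·0+2·4 = 28
gcd(4,1,2,4,5,2) = 1

Coefficients: [4, 1, 2, 4, 5, 2]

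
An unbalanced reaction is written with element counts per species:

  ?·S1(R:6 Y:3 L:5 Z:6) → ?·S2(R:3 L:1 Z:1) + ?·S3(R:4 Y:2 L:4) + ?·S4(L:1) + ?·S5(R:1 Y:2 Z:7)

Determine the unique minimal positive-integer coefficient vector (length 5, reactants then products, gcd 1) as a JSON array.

R: 4·6 = 24 | 3·3+3·4+5·0+3·1 = 24
Y: 4·3 = 12 | 3·0+3·2+5·0+3·2 = 12
L: 4·5 = 20 | 3·1+3·4+5·1+3·0 = 20
Z: 4·6 = 24 | 3·1+3·0+5·0+3·7 = 24
gcd(4,3,3,5,3) = 1

Coefficients: [4, 3, 3, 5, 3]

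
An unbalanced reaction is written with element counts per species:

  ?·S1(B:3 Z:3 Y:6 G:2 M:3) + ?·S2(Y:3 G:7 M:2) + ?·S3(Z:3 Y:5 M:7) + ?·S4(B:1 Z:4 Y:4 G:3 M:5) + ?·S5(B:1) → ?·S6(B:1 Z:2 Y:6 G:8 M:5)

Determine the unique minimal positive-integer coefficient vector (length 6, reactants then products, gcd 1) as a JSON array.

B: 1·3+5·0+1·0+1·1+1·1 = 5 | 5·1 = 5
Z: 1·3+5·0+1·3+1·4+1·0 = 10 | 5·2 = 10
Y: 1·6+5·3+1·5+1·4+1·0 = 30 | 5·6 = 30
G: 1·2+5·7+1·0+1·3+1·0 = 40 | 5·8 = 40
M: 1·3+5·2+1·7+1·5+1·0 = 25 | 5·5 = 25
gcd(1,5,1,1,1,5) = 1

Coefficients: [1, 5, 1, 1, 1, 5]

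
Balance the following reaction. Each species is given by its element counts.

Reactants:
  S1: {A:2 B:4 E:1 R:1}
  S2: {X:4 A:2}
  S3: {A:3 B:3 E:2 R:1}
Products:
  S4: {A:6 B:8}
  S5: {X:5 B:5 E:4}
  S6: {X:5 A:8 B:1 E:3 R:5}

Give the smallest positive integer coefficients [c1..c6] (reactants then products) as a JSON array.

X: 6·0+5·4+4·0 = 20 | 3·0+2·5+2·5 = 20
A: 6·2+5·2+4·3 = 34 | 3·6+2·0+2·8 = 34
B: 6·4+5·0+4·3 = 36 | 3·8+2·5+2·1 = 36
E: 6·1+5·0+4·2 = 14 | 3·0+2·4+2·3 = 14
R: 6·1+5·0+4·1 = 10 | 3·0+2·0+2·5 = 10
gcd(6,5,4,3,2,2) = 1

Coefficients: [6, 5, 4, 3, 2, 2]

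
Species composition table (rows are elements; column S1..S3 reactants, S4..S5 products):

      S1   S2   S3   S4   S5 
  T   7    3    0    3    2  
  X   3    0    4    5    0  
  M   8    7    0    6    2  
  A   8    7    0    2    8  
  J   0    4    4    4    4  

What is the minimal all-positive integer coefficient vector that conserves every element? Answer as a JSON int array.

Coefficients: [1, 2, 3, 3, 2]

T: 1·7+2·3+3·0 = 13 | 3·3+2·2 = 13
X: 1·3+2·0+3·4 = 15 | 3·5+2·0 = 15
M: 1·8+2·7+3·0 = 22 | 3·6+2·2 = 22
A: 1·8+2·7+3·0 = 22 | 3·2+2·8 = 22
J: 1·0+2·4+3·4 = 20 | 3·4+2·4 = 20
gcd(1,2,3,3,2) = 1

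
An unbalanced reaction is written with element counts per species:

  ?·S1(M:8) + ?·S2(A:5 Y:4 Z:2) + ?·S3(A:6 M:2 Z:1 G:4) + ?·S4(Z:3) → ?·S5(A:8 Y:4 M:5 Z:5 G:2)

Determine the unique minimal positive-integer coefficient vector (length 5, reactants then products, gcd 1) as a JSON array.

A: 3·0+6·5+3·6+5·0 = 48 | 6·8 = 48
Y: 3·0+6·4+3·0+5·0 = 24 | 6·4 = 24
M: 3·8+6·0+3·2+5·0 = 30 | 6·5 = 30
Z: 3·0+6·2+3·1+5·3 = 30 | 6·5 = 30
G: 3·0+6·0+3·4+5·0 = 12 | 6·2 = 12
gcd(3,6,3,5,6) = 1

Coefficients: [3, 6, 3, 5, 6]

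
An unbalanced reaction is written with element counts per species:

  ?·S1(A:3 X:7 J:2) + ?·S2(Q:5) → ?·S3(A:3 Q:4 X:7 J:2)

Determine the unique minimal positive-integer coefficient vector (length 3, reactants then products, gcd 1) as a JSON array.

Coefficients: [5, 4, 5]

A: 5·3+4·0 = 15 | 5·3 = 15
Q: 5·0+4·5 = 20 | 5·4 = 20
X: 5·7+4·0 = 35 | 5·7 = 35
J: 5·2+4·0 = 10 | 5·2 = 10
gcd(5,4,5) = 1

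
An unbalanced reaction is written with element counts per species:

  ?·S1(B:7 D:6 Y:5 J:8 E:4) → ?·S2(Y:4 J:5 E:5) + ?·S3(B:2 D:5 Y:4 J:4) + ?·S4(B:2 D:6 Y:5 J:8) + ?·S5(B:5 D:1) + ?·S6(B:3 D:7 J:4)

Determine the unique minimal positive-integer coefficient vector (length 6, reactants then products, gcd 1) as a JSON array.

Coefficients: [5, 4, 1, 1, 5, 2]

B: 5·7 = 35 | 4·0+1·2+1·2+5·5+2·3 = 35
D: 5·6 = 30 | 4·0+1·5+1·6+5·1+2·7 = 30
Y: 5·5 = 25 | 4·4+1·4+1·5+5·0+2·0 = 25
J: 5·8 = 40 | 4·5+1·4+1·8+5·0+2·4 = 40
E: 5·4 = 20 | 4·5+1·0+1·0+5·0+2·0 = 20
gcd(5,4,1,1,5,2) = 1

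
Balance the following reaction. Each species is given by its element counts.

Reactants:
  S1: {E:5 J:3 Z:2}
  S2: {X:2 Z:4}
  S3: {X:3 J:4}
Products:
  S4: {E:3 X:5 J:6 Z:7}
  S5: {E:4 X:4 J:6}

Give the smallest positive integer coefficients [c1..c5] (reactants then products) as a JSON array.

E: 4·5+5·0+6·0 = 20 | 4·3+2·4 = 20
X: 4·0+5·2+6·3 = 28 | 4·5+2·4 = 28
J: 4·3+5·0+6·4 = 36 | 4·6+2·6 = 36
Z: 4·2+5·4+6·0 = 28 | 4·7+2·0 = 28
gcd(4,5,6,4,2) = 1

Coefficients: [4, 5, 6, 4, 2]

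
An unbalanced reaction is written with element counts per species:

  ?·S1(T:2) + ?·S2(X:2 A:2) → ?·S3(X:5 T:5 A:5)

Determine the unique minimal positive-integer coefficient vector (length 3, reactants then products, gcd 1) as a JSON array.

X: 5·0+5·2 = 10 | 2·5 = 10
T: 5·2+5·0 = 10 | 2·5 = 10
A: 5·0+5·2 = 10 | 2·5 = 10
gcd(5,5,2) = 1

Coefficients: [5, 5, 2]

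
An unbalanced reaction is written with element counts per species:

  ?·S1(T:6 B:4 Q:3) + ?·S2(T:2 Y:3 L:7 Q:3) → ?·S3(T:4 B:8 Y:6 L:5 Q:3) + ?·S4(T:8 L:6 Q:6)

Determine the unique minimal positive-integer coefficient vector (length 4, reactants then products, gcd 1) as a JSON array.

T: 4·6+4·2 = 32 | 2·4+3·8 = 32
B: 4·4+4·0 = 16 | 2·8+3·0 = 16
Y: 4·0+4·3 = 12 | 2·6+3·0 = 12
L: 4·0+4·7 = 28 | 2·5+3·6 = 28
Q: 4·3+4·3 = 24 | 2·3+3·6 = 24
gcd(4,4,2,3) = 1

Coefficients: [4, 4, 2, 3]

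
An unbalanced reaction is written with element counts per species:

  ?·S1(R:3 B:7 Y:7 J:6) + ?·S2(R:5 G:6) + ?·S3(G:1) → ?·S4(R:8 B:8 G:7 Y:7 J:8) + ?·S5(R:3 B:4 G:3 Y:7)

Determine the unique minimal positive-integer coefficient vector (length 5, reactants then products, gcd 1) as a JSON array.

R: 4·3+3·5+6·0 = 27 | 3·8+1·3 = 27
B: 4·7+3·0+6·0 = 28 | 3·8+1·4 = 28
G: 4·0+3·6+6·1 = 24 | 3·7+1·3 = 24
Y: 4·7+3·0+6·0 = 28 | 3·7+1·7 = 28
J: 4·6+3·0+6·0 = 24 | 3·8+1·0 = 24
gcd(4,3,6,3,1) = 1

Coefficients: [4, 3, 6, 3, 1]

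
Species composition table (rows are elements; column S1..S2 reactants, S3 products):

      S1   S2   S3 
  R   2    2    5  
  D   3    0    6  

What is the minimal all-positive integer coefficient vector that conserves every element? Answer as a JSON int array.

Coefficients: [4, 1, 2]

R: 4·2+1·2 = 10 | 2·5 = 10
D: 4·3+1·0 = 12 | 2·6 = 12
gcd(4,1,2) = 1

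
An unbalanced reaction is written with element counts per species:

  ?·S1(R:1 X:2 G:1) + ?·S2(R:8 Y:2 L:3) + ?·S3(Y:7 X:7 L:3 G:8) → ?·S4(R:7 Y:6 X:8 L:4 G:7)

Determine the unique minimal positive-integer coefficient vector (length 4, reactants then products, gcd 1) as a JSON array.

Coefficients: [5, 2, 2, 3]

R: 5·1+2·8+2·0 = 21 | 3·7 = 21
Y: 5·0+2·2+2·7 = 18 | 3·6 = 18
X: 5·2+2·0+2·7 = 24 | 3·8 = 24
L: 5·0+2·3+2·3 = 12 | 3·4 = 12
G: 5·1+2·0+2·8 = 21 | 3·7 = 21
gcd(5,2,2,3) = 1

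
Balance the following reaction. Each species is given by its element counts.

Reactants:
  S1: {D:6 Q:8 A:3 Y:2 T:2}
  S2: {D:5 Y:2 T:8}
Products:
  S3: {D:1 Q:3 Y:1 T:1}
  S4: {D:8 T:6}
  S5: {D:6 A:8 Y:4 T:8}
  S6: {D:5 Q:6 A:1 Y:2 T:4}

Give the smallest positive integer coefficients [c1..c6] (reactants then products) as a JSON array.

Coefficients: [3, 3, 6, 2, 1, 1]

D: 3·6+3·5 = 33 | 6·1+2·8+1·6+1·5 = 33
Q: 3·8+3·0 = 24 | 6·3+2·0+1·0+1·6 = 24
A: 3·3+3·0 = 9 | 6·0+2·0+1·8+1·1 = 9
Y: 3·2+3·2 = 12 | 6·1+2·0+1·4+1·2 = 12
T: 3·2+3·8 = 30 | 6·1+2·6+1·8+1·4 = 30
gcd(3,3,6,2,1,1) = 1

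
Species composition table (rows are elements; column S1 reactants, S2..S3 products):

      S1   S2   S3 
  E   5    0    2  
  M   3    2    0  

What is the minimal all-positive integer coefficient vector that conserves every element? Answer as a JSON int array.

Coefficients: [2, 3, 5]

E: 2·5 = 10 | 3·0+5·2 = 10
M: 2·3 = 6 | 3·2+5·0 = 6
gcd(2,3,5) = 1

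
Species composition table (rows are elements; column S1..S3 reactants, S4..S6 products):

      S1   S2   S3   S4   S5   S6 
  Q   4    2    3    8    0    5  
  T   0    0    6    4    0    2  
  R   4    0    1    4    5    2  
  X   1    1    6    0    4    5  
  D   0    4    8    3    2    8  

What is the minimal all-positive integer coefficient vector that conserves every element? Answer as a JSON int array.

Coefficients: [5, 6, 3, 2, 1, 5]

Q: 5·4+6·2+3·3 = 41 | 2·8+1·0+5·5 = 41
T: 5·0+6·0+3·6 = 18 | 2·4+1·0+5·2 = 18
R: 5·4+6·0+3·1 = 23 | 2·4+1·5+5·2 = 23
X: 5·1+6·1+3·6 = 29 | 2·0+1·4+5·5 = 29
D: 5·0+6·4+3·8 = 48 | 2·3+1·2+5·8 = 48
gcd(5,6,3,2,1,5) = 1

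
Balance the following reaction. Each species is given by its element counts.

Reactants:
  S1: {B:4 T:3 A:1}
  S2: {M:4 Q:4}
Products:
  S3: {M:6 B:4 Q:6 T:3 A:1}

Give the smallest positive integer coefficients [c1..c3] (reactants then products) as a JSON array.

Coefficients: [2, 3, 2]

M: 2·0+3·4 = 12 | 2·6 = 12
B: 2·4+3·0 = 8 | 2·4 = 8
Q: 2·0+3·4 = 12 | 2·6 = 12
T: 2·3+3·0 = 6 | 2·3 = 6
A: 2·1+3·0 = 2 | 2·1 = 2
gcd(2,3,2) = 1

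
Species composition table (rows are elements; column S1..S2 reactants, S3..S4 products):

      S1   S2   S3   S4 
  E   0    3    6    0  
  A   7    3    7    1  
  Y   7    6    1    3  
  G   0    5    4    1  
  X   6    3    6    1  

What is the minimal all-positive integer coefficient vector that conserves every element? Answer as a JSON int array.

Coefficients: [1, 2, 1, 6]

E: 1·0+2·3 = 6 | 1·6+6·0 = 6
A: 1·7+2·3 = 13 | 1·7+6·1 = 13
Y: 1·7+2·6 = 19 | 1·1+6·3 = 19
G: 1·0+2·5 = 10 | 1·4+6·1 = 10
X: 1·6+2·3 = 12 | 1·6+6·1 = 12
gcd(1,2,1,6) = 1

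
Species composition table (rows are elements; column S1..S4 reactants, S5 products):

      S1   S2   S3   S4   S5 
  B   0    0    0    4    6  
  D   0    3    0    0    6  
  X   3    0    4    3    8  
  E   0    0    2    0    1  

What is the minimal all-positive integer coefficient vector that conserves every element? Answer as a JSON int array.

B: 1·0+4·0+1·0+3·4 = 12 | 2·6 = 12
D: 1·0+4·3+1·0+3·0 = 12 | 2·6 = 12
X: 1·3+4·0+1·4+3·3 = 16 | 2·8 = 16
E: 1·0+4·0+1·2+3·0 = 2 | 2·1 = 2
gcd(1,4,1,3,2) = 1

Coefficients: [1, 4, 1, 3, 2]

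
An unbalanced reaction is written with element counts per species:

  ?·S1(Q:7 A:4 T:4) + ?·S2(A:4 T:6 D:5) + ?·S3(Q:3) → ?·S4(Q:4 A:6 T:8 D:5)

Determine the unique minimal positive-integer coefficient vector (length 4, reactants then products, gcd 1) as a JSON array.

Coefficients: [3, 6, 1, 6]

Q: 3·7+6·0+1·3 = 24 | 6·4 = 24
A: 3·4+6·4+1·0 = 36 | 6·6 = 36
T: 3·4+6·6+1·0 = 48 | 6·8 = 48
D: 3·0+6·5+1·0 = 30 | 6·5 = 30
gcd(3,6,1,6) = 1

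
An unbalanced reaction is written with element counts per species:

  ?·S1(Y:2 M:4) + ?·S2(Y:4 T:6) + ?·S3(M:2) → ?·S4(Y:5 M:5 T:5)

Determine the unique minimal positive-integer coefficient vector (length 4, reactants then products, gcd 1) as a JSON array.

Coefficients: [5, 5, 5, 6]

Y: 5·2+5·4+5·0 = 30 | 6·5 = 30
M: 5·4+5·0+5·2 = 30 | 6·5 = 30
T: 5·0+5·6+5·0 = 30 | 6·5 = 30
gcd(5,5,5,6) = 1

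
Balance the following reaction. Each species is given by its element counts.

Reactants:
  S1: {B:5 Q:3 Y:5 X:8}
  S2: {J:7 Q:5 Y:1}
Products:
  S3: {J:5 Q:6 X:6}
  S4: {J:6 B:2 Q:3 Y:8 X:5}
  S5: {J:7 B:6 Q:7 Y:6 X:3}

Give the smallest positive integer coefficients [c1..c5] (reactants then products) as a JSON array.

Coefficients: [4, 6, 3, 1, 3]

J: 4·0+6·7 = 42 | 3·5+1·6+3·7 = 42
B: 4·5+6·0 = 20 | 3·0+1·2+3·6 = 20
Q: 4·3+6·5 = 42 | 3·6+1·3+3·7 = 42
Y: 4·5+6·1 = 26 | 3·0+1·8+3·6 = 26
X: 4·8+6·0 = 32 | 3·6+1·5+3·3 = 32
gcd(4,6,3,1,3) = 1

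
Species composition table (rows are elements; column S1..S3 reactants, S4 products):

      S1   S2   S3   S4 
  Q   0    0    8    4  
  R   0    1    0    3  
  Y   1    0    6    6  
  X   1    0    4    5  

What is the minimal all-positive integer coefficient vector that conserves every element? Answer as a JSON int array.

Coefficients: [6, 6, 1, 2]

Q: 6·0+6·0+1·8 = 8 | 2·4 = 8
R: 6·0+6·1+1·0 = 6 | 2·3 = 6
Y: 6·1+6·0+1·6 = 12 | 2·6 = 12
X: 6·1+6·0+1·4 = 10 | 2·5 = 10
gcd(6,6,1,2) = 1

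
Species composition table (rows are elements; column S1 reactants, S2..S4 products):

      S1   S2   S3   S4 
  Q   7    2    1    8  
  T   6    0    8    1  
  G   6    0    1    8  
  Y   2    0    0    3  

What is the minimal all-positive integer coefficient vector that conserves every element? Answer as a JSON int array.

Coefficients: [6, 3, 4, 4]

Q: 6·7 = 42 | 3·2+4·1+4·8 = 42
T: 6·6 = 36 | 3·0+4·8+4·1 = 36
G: 6·6 = 36 | 3·0+4·1+4·8 = 36
Y: 6·2 = 12 | 3·0+4·0+4·3 = 12
gcd(6,3,4,4) = 1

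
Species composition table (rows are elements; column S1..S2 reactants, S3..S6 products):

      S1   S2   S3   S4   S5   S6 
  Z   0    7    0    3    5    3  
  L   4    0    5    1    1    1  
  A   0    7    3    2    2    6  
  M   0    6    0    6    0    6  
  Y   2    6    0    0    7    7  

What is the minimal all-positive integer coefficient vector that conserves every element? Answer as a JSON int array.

Z: 6·0+5·7 = 35 | 3·0+3·3+4·5+2·3 = 35
L: 6·4+5·0 = 24 | 3·5+3·1+4·1+2·1 = 24
A: 6·0+5·7 = 35 | 3·3+3·2+4·2+2·6 = 35
M: 6·0+5·6 = 30 | 3·0+3·6+4·0+2·6 = 30
Y: 6·2+5·6 = 42 | 3·0+3·0+4·7+2·7 = 42
gcd(6,5,3,3,4,2) = 1

Coefficients: [6, 5, 3, 3, 4, 2]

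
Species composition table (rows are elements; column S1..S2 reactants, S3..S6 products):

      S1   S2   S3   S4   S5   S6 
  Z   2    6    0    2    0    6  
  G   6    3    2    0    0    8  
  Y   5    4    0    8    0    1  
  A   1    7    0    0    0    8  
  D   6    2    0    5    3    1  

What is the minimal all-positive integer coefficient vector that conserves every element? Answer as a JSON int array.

Coefficients: [6, 6, 3, 6, 4, 6]

Z: 6·2+6·6 = 48 | 3·0+6·2+4·0+6·6 = 48
G: 6·6+6·3 = 54 | 3·2+6·0+4·0+6·8 = 54
Y: 6·5+6·4 = 54 | 3·0+6·8+4·0+6·1 = 54
A: 6·1+6·7 = 48 | 3·0+6·0+4·0+6·8 = 48
D: 6·6+6·2 = 48 | 3·0+6·5+4·3+6·1 = 48
gcd(6,6,3,6,4,6) = 1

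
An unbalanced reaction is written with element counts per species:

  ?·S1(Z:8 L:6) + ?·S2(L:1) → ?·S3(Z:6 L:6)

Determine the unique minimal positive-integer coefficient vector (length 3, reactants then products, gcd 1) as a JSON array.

Coefficients: [3, 6, 4]

Z: 3·8+6·0 = 24 | 4·6 = 24
L: 3·6+6·1 = 24 | 4·6 = 24
gcd(3,6,4) = 1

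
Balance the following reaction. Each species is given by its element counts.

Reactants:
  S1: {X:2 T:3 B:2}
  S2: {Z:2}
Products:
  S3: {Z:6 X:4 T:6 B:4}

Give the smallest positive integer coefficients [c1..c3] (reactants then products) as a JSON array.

Coefficients: [2, 3, 1]

Z: 2·0+3·2 = 6 | 1·6 = 6
X: 2·2+3·0 = 4 | 1·4 = 4
T: 2·3+3·0 = 6 | 1·6 = 6
B: 2·2+3·0 = 4 | 1·4 = 4
gcd(2,3,1) = 1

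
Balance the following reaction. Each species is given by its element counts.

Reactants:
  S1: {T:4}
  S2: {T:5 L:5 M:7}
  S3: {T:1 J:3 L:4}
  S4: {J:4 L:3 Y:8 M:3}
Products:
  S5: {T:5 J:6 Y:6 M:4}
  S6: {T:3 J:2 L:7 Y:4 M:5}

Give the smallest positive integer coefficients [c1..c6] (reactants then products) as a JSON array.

T: 2·4+3·5+2·1+4·0 = 25 | 2·5+5·3 = 25
J: 2·0+3·0+2·3+4·4 = 22 | 2·6+5·2 = 22
L: 2·0+3·5+2·4+4·3 = 35 | 2·0+5·7 = 35
Y: 2·0+3·0+2·0+4·8 = 32 | 2·6+5·4 = 32
M: 2·0+3·7+2·0+4·3 = 33 | 2·4+5·5 = 33
gcd(2,3,2,4,2,5) = 1

Coefficients: [2, 3, 2, 4, 2, 5]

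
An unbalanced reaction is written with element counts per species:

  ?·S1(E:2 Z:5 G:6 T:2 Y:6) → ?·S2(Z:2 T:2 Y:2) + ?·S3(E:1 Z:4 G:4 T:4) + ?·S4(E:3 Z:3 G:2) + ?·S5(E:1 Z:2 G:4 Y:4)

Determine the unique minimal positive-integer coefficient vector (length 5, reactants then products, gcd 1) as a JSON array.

Coefficients: [5, 3, 1, 1, 6]

E: 5·2 = 10 | 3·0+1·1+1·3+6·1 = 10
Z: 5·5 = 25 | 3·2+1·4+1·3+6·2 = 25
G: 5·6 = 30 | 3·0+1·4+1·2+6·4 = 30
T: 5·2 = 10 | 3·2+1·4+1·0+6·0 = 10
Y: 5·6 = 30 | 3·2+1·0+1·0+6·4 = 30
gcd(5,3,1,1,6) = 1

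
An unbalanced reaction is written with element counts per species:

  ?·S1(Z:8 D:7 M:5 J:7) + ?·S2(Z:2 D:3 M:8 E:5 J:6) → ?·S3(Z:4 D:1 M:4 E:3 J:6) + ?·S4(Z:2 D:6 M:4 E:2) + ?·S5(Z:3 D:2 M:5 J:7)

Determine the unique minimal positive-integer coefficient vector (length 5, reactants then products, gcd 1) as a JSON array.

Coefficients: [4, 5, 5, 5, 4]

Z: 4·8+5·2 = 42 | 5·4+5·2+4·3 = 42
D: 4·7+5·3 = 43 | 5·1+5·6+4·2 = 43
M: 4·5+5·8 = 60 | 5·4+5·4+4·5 = 60
E: 4·0+5·5 = 25 | 5·3+5·2+4·0 = 25
J: 4·7+5·6 = 58 | 5·6+5·0+4·7 = 58
gcd(4,5,5,5,4) = 1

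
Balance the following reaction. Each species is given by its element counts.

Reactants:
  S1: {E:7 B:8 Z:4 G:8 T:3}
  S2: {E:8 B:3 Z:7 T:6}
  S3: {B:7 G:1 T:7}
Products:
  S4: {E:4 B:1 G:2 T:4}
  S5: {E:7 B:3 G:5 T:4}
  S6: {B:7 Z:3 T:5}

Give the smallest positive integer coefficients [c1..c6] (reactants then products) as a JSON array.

E: 1·7+2·8+5·0 = 23 | 4·4+1·7+6·0 = 23
B: 1·8+2·3+5·7 = 49 | 4·1+1·3+6·7 = 49
Z: 1·4+2·7+5·0 = 18 | 4·0+1·0+6·3 = 18
G: 1·8+2·0+5·1 = 13 | 4·2+1·5+6·0 = 13
T: 1·3+2·6+5·7 = 50 | 4·4+1·4+6·5 = 50
gcd(1,2,5,4,1,6) = 1

Coefficients: [1, 2, 5, 4, 1, 6]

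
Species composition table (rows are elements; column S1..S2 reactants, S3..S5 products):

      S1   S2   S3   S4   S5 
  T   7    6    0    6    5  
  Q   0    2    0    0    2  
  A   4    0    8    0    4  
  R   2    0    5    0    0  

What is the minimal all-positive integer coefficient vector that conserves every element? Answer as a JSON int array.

Coefficients: [5, 1, 2, 6, 1]

T: 5·7+1·6 = 41 | 2·0+6·6+1·5 = 41
Q: 5·0+1·2 = 2 | 2·0+6·0+1·2 = 2
A: 5·4+1·0 = 20 | 2·8+6·0+1·4 = 20
R: 5·2+1·0 = 10 | 2·5+6·0+1·0 = 10
gcd(5,1,2,6,1) = 1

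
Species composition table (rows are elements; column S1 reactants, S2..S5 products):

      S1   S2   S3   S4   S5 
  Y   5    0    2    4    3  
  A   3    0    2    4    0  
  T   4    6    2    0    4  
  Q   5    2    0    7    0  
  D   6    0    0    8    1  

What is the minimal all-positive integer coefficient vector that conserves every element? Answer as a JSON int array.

Y: 6·5 = 30 | 1·0+1·2+4·4+4·3 = 30
A: 6·3 = 18 | 1·0+1·2+4·4+4·0 = 18
T: 6·4 = 24 | 1·6+1·2+4·0+4·4 = 24
Q: 6·5 = 30 | 1·2+1·0+4·7+4·0 = 30
D: 6·6 = 36 | 1·0+1·0+4·8+4·1 = 36
gcd(6,1,1,4,4) = 1

Coefficients: [6, 1, 1, 4, 4]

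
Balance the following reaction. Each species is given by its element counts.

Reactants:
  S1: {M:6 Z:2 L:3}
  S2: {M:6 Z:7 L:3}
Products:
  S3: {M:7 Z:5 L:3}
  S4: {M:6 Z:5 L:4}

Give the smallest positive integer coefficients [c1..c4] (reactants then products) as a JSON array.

M: 5·6+5·6 = 60 | 6·7+3·6 = 60
Z: 5·2+5·7 = 45 | 6·5+3·5 = 45
L: 5·3+5·3 = 30 | 6·3+3·4 = 30
gcd(5,5,6,3) = 1

Coefficients: [5, 5, 6, 3]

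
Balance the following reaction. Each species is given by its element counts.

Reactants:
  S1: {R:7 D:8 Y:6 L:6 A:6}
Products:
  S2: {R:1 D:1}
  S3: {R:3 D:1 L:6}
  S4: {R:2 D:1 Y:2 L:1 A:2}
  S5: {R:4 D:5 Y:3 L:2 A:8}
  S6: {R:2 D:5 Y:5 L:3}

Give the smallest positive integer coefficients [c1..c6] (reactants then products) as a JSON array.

R: 5·7 = 35 | 5·1+2·3+3·2+3·4+3·2 = 35
D: 5·8 = 40 | 5·1+2·1+3·1+3·5+3·5 = 40
Y: 5·6 = 30 | 5·0+2·0+3·2+3·3+3·5 = 30
L: 5·6 = 30 | 5·0+2·6+3·1+3·2+3·3 = 30
A: 5·6 = 30 | 5·0+2·0+3·2+3·8+3·0 = 30
gcd(5,5,2,3,3,3) = 1

Coefficients: [5, 5, 2, 3, 3, 3]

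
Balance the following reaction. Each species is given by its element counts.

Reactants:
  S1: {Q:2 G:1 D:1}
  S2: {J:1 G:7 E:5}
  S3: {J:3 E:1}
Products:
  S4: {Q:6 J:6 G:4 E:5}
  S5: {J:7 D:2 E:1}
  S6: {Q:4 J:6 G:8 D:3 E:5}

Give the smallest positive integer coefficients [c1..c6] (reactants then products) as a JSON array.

Q: 5·2+1·0+6·0 = 10 | 1·6+1·0+1·4 = 10
J: 5·0+1·1+6·3 = 19 | 1·6+1·7+1·6 = 19
G: 5·1+1·7+6·0 = 12 | 1·4+1·0+1·8 = 12
D: 5·1+1·0+6·0 = 5 | 1·0+1·2+1·3 = 5
E: 5·0+1·5+6·1 = 11 | 1·5+1·1+1·5 = 11
gcd(5,1,6,1,1,1) = 1

Coefficients: [5, 1, 6, 1, 1, 1]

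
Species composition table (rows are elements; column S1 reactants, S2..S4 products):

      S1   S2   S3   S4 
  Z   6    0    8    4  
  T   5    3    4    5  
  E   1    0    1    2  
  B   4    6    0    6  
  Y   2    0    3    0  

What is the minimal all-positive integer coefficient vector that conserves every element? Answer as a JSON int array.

Z: 6·6 = 36 | 3·0+4·8+1·4 = 36
T: 6·5 = 30 | 3·3+4·4+1·5 = 30
E: 6·1 = 6 | 3·0+4·1+1·2 = 6
B: 6·4 = 24 | 3·6+4·0+1·6 = 24
Y: 6·2 = 12 | 3·0+4·3+1·0 = 12
gcd(6,3,4,1) = 1

Coefficients: [6, 3, 4, 1]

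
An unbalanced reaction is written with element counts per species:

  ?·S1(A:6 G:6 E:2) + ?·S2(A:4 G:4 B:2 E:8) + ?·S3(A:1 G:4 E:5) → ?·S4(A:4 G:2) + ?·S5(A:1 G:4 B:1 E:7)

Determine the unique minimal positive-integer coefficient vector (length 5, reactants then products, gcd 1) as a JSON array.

A: 1·6+2·4+2·1 = 16 | 3·4+4·1 = 16
G: 1·6+2·4+2·4 = 22 | 3·2+4·4 = 22
B: 1·0+2·2+2·0 = 4 | 3·0+4·1 = 4
E: 1·2+2·8+2·5 = 28 | 3·0+4·7 = 28
gcd(1,2,2,3,4) = 1

Coefficients: [1, 2, 2, 3, 4]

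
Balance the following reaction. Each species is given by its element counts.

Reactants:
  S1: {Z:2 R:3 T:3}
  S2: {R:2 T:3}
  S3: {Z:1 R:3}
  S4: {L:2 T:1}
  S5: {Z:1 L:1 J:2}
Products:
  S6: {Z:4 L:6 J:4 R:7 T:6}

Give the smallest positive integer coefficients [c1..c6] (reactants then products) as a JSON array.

Coefficients: [1, 3, 4, 6, 6, 3]

Z: 1·2+3·0+4·1+6·0+6·1 = 12 | 3·4 = 12
L: 1·0+3·0+4·0+6·2+6·1 = 18 | 3·6 = 18
J: 1·0+3·0+4·0+6·0+6·2 = 12 | 3·4 = 12
R: 1·3+3·2+4·3+6·0+6·0 = 21 | 3·7 = 21
T: 1·3+3·3+4·0+6·1+6·0 = 18 | 3·6 = 18
gcd(1,3,4,6,6,3) = 1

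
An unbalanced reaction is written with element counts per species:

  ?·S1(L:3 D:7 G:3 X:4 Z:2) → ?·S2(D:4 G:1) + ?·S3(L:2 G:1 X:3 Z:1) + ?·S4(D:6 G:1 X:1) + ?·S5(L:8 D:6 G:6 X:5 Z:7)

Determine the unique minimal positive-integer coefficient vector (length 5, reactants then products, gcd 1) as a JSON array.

L: 6·3 = 18 | 3·0+5·2+4·0+1·8 = 18
D: 6·7 = 42 | 3·4+5·0+4·6+1·6 = 42
G: 6·3 = 18 | 3·1+5·1+4·1+1·6 = 18
X: 6·4 = 24 | 3·0+5·3+4·1+1·5 = 24
Z: 6·2 = 12 | 3·0+5·1+4·0+1·7 = 12
gcd(6,3,5,4,1) = 1

Coefficients: [6, 3, 5, 4, 1]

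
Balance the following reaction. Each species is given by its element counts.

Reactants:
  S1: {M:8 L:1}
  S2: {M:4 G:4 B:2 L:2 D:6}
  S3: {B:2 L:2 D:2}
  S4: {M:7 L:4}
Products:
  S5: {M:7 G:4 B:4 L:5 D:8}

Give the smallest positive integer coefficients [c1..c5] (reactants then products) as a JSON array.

M: 1·8+5·4+5·0+1·7 = 35 | 5·7 = 35
G: 1·0+5·4+5·0+1·0 = 20 | 5·4 = 20
B: 1·0+5·2+5·2+1·0 = 20 | 5·4 = 20
L: 1·1+5·2+5·2+1·4 = 25 | 5·5 = 25
D: 1·0+5·6+5·2+1·0 = 40 | 5·8 = 40
gcd(1,5,5,1,5) = 1

Coefficients: [1, 5, 5, 1, 5]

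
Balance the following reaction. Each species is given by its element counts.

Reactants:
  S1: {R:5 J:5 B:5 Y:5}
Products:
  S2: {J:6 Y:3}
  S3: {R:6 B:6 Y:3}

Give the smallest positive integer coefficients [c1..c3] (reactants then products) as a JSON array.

Coefficients: [6, 5, 5]

R: 6·5 = 30 | 5·0+5·6 = 30
J: 6·5 = 30 | 5·6+5·0 = 30
B: 6·5 = 30 | 5·0+5·6 = 30
Y: 6·5 = 30 | 5·3+5·3 = 30
gcd(6,5,5) = 1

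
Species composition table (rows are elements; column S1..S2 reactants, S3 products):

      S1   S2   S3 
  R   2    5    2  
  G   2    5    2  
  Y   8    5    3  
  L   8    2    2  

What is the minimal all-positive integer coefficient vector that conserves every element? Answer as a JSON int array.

Coefficients: [1, 2, 6]

R: 1·2+2·5 = 12 | 6·2 = 12
G: 1·2+2·5 = 12 | 6·2 = 12
Y: 1·8+2·5 = 18 | 6·3 = 18
L: 1·8+2·2 = 12 | 6·2 = 12
gcd(1,2,6) = 1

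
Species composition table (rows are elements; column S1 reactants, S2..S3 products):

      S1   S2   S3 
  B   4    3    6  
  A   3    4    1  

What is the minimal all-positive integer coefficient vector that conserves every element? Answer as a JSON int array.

B: 3·4 = 12 | 2·3+1·6 = 12
A: 3·3 = 9 | 2·4+1·1 = 9
gcd(3,2,1) = 1

Coefficients: [3, 2, 1]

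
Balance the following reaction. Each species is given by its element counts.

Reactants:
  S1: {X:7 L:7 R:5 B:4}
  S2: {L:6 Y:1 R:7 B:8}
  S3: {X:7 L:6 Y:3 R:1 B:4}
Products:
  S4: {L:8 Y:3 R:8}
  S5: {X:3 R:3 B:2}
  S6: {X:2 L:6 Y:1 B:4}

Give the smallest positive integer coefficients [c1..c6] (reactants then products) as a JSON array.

X: 2·7+2·0+2·7 = 28 | 1·0+6·3+5·2 = 28
L: 2·7+2·6+2·6 = 38 | 1·8+6·0+5·6 = 38
Y: 2·0+2·1+2·3 = 8 | 1·3+6·0+5·1 = 8
R: 2·5+2·7+2·1 = 26 | 1·8+6·3+5·0 = 26
B: 2·4+2·8+2·4 = 32 | 1·0+6·2+5·4 = 32
gcd(2,2,2,1,6,5) = 1

Coefficients: [2, 2, 2, 1, 6, 5]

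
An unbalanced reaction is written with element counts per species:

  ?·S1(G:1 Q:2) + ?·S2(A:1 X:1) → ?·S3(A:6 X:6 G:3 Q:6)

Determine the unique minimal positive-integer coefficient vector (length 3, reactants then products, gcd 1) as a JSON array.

A: 3·0+6·1 = 6 | 1·6 = 6
X: 3·0+6·1 = 6 | 1·6 = 6
G: 3·1+6·0 = 3 | 1·3 = 3
Q: 3·2+6·0 = 6 | 1·6 = 6
gcd(3,6,1) = 1

Coefficients: [3, 6, 1]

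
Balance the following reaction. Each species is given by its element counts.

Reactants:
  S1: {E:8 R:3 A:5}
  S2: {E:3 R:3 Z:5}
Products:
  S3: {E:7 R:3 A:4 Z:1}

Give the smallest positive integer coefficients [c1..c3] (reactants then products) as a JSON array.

Coefficients: [4, 1, 5]

E: 4·8+1·3 = 35 | 5·7 = 35
R: 4·3+1·3 = 15 | 5·3 = 15
A: 4·5+1·0 = 20 | 5·4 = 20
Z: 4·0+1·5 = 5 | 5·1 = 5
gcd(4,1,5) = 1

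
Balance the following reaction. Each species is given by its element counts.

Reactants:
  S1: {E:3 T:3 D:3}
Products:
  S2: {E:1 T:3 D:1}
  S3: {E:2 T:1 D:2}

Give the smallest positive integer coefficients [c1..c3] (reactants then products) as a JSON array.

E: 5·3 = 15 | 3·1+6·2 = 15
T: 5·3 = 15 | 3·3+6·1 = 15
D: 5·3 = 15 | 3·1+6·2 = 15
gcd(5,3,6) = 1

Coefficients: [5, 3, 6]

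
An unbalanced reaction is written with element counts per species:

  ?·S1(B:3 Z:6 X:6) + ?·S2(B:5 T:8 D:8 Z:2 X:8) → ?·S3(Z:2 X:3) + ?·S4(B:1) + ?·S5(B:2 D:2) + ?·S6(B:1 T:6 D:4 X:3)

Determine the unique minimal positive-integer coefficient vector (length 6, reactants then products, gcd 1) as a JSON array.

Coefficients: [1, 3, 6, 6, 4, 4]

B: 1·3+3·5 = 18 | 6·0+6·1+4·2+4·1 = 18
T: 1·0+3·8 = 24 | 6·0+6·0+4·0+4·6 = 24
D: 1·0+3·8 = 24 | 6·0+6·0+4·2+4·4 = 24
Z: 1·6+3·2 = 12 | 6·2+6·0+4·0+4·0 = 12
X: 1·6+3·8 = 30 | 6·3+6·0+4·0+4·3 = 30
gcd(1,3,6,6,4,4) = 1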